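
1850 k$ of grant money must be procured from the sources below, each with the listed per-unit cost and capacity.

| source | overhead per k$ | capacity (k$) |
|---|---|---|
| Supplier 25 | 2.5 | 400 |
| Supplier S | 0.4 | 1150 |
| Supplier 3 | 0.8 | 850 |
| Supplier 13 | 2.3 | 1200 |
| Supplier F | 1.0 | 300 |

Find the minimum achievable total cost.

Use sources in increasing cost order.
Take 1150 from Supplier S at 0.4 → need 700 more.
Supplier 3 at 0.8: take 700 of its 850 → requirement met.
Supplier F, Supplier 13, Supplier 25: unused.
Cost = 1150×0.4 + 700×0.8 = 1020.

1020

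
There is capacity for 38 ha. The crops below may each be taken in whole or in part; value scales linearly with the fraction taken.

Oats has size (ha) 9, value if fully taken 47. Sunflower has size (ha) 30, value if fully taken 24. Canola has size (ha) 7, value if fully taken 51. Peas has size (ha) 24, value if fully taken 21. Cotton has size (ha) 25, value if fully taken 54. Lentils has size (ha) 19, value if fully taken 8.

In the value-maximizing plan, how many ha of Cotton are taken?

22

Rank by value-to-size ratio: Canola 51/7≈7.29, Oats 47/9≈5.22, Cotton 54/25≈2.16, Peas 21/24≈0.875, Sunflower 24/30≈0.8, Lentils 8/19≈0.421.
Take all of Canola (7 ha, value 51) — 31 ha left.
Take all of Oats (9 ha, value 47) — 22 ha left.
22 ha left: a 22/25 share of Cotton gives 54×22/25 = 47.52.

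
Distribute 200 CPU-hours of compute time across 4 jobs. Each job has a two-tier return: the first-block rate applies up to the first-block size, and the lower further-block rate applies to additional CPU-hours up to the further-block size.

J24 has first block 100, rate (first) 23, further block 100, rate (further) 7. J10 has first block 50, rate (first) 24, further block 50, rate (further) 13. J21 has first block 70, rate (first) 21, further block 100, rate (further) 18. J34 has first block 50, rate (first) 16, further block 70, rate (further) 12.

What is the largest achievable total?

Rank every tier by rate: J10/first 24 > J24/first 23 > J21/first 21 > J21/second 18 > J34/first 16 > J10/second 13 > J34/second 12 > J24/second 7.
J10/first (24): +50 — 150 left.
Fill J24 first block (100 at 23) — 50 left.
J21/first: +50 of 70 at 21; pool empty.
Total = 24×50 + 23×100 + 21×50 = 4550.

4550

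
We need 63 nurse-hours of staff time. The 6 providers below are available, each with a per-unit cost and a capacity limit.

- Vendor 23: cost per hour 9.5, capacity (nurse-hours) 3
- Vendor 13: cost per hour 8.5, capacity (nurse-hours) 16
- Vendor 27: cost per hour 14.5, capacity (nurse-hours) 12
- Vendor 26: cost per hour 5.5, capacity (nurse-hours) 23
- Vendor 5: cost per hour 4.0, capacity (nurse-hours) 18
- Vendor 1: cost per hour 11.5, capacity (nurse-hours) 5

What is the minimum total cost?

Fill from the cheapest provider first.
Vendor 5 (4.0): use full 18 — 45 nurse-hours to go.
Vendor 26 (5.5): use full 23 — 22 nurse-hours to go.
Vendor 13 (8.5): use full 16 — 6 nurse-hours to go.
Vendor 23 at 9.5: take all 3 nurse-hours — 3 still needed.
Vendor 1 (11.5): take the remaining 3 — done.
Vendor 27: unused.
Cost = 18×4.0 + 23×5.5 + 16×8.5 + 3×9.5 + 3×11.5 = 397.5.

397.5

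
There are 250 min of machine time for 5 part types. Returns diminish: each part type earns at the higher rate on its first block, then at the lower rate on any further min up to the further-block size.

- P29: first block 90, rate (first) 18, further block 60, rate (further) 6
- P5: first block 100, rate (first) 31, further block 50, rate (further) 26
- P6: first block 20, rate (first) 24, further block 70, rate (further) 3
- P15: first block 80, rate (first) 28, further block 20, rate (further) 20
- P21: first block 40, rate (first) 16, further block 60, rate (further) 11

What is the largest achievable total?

Treat each block as its own option and order by rate: P5/first 31 > P15/first 28 > P5/second 26 > P6/first 24 > P15/second 20 > P29/first 18 > P21/first 16 > P21/second 11 > P29/second 6 > P6/second 3.
P5/first (31): +100 ; 150 left.
Fill P15 first block (80 at 28) ; 70 left.
P5 second at 26: fill all 50 ; 20 left.
Fill P6 first block (20 at 24) ; 0 left.
Total = 31×100 + 28×80 + 26×50 + 24×20 = 7120.

7120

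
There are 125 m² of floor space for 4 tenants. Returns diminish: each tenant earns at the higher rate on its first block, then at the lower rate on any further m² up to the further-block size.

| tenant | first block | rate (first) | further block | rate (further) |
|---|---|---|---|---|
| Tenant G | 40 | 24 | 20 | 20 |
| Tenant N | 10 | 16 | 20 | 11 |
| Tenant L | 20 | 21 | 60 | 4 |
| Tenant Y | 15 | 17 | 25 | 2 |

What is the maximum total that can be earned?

Rank every tier by rate: Tenant G/T1 24 > Tenant L/T1 21 > Tenant G/T2 20 > Tenant Y/T1 17 > Tenant N/T1 16 > Tenant N/T2 11 > Tenant L/T2 4 > Tenant Y/T2 2.
Tenant G T1 at 24: fill all 40 ; 85 left.
Tenant L T1 at 21: fill all 20 ; 65 left.
Fill Tenant G T2 block (20 at 20) ; 45 left.
Tenant Y/T1 (17): +15 ; 30 left.
Fill Tenant N T1 block (10 at 16) ; 20 left.
Fill Tenant N T2 block (20 at 11) ; 0 left.
Total = 24×40 + 21×20 + 20×20 + 17×15 + 16×10 + 11×20 = 2415.

2415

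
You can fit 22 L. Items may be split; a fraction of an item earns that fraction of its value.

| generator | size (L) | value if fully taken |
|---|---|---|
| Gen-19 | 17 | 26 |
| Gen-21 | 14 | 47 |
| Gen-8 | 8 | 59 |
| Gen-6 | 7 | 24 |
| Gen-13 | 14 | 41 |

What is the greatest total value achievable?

106.5

Sort by value density: Gen-8 59/8≈7.38, Gen-6 24/7≈3.43, Gen-21 47/14≈3.36, Gen-13 41/14≈2.93, Gen-19 26/17≈1.53.
All 8 L of Gen-8 fit (value 59) → 14 remain.
Gen-6: take in full, 7 L for value 24 → 7 left.
Only 7 L remain; take 7/14 of Gen-21 for value 47×7/14 = 23.5.
Total value = 106.5.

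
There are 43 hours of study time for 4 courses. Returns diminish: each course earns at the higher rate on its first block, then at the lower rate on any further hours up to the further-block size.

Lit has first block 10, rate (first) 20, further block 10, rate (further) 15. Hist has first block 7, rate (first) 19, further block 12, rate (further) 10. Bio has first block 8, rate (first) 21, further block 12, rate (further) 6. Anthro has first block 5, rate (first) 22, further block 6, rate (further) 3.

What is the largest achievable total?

791

Order all 8 blocks by rate: Anthro/T1 22 > Bio/T1 21 > Lit/T1 20 > Hist/T1 19 > Lit/T2 15 > Hist/T2 10 > Bio/T2 6 > Anthro/T2 3.
Anthro/T1 (22): +5 → 38 left.
Fill Bio T1 block (8 at 21) → 30 left.
Lit T1 at 20: fill all 10 → 20 left.
Hist/T1 (19): +7 → 13 left.
Fill Lit T2 block (10 at 15) → 3 left.
3 remain; put them into Hist T2 at 10.
Total = 22×5 + 21×8 + 20×10 + 19×7 + 15×10 + 10×3 = 791.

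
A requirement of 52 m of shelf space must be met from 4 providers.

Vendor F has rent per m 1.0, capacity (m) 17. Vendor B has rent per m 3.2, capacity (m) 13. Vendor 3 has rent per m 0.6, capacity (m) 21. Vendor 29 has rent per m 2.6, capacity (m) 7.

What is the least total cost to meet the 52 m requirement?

Use providers in increasing cost order.
Vendor 3 at 0.6: take all 21 m — 31 still needed.
Vendor F at 1.0: take all 17 m — 14 still needed.
Vendor 29 (2.6): use full 7 — 7 m to go.
Vendor B at 3.2: take 7 of its 13 — requirement met.
Cost = 21×0.6 + 17×1.0 + 7×2.6 + 7×3.2 = 70.2.

70.2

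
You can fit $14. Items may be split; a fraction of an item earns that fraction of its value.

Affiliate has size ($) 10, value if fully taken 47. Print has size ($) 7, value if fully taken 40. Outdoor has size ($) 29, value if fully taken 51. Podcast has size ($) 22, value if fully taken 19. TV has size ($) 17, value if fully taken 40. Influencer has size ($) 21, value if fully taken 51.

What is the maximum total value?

Best value per unit of size first: Print 40/7≈5.71, Affiliate 47/10≈4.7, Influencer 51/21≈2.43, TV 40/17≈2.35, Outdoor 51/29≈1.76, Podcast 19/22≈0.864.
Print: take in full, 7 $ for value 40 — 7 left.
Only 7 $ remain; take 7/10 of Affiliate for value 47×7/10 = 32.9.
Total value = 72.9.

72.9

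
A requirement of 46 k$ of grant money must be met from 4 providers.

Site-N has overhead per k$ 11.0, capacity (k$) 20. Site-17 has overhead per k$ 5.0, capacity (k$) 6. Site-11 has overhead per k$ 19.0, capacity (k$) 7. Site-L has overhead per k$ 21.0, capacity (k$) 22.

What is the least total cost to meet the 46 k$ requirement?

Fill from the cheapest provider first.
Site-17 (5.0): use full 6 ; 40 k$ to go.
Site-N (11.0): use full 20 ; 20 k$ to go.
Take 7 from Site-11 at 19.0 ; need 13 more.
Take 13 from Site-L at 21.0 to finish.
Cost = 6×5.0 + 20×11.0 + 7×19.0 + 13×21.0 = 656.

656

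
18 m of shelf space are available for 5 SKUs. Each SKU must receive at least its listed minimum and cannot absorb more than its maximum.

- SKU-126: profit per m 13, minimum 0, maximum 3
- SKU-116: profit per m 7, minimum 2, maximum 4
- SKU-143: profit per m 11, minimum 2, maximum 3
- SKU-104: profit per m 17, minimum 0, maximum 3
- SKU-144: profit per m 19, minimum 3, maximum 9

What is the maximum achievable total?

284

Meeting every minimum uses 0+2+2+0+3 = 7 m, leaving 11.
Order the SKUs by profit per m: SKU-144 19 > SKU-104 17 > SKU-126 13 > SKU-143 11 > SKU-116 7.
SKU-144: +6 to 9 (cap) → 5 left.
Give SKU-104 3 more to hit its cap of 3 → 2 left.
SKU-126 has room for 3 more but only 2 remain, so it gets 2.
Total = 13×2 + 7×2 + 11×2 + 17×3 + 19×9 = 284.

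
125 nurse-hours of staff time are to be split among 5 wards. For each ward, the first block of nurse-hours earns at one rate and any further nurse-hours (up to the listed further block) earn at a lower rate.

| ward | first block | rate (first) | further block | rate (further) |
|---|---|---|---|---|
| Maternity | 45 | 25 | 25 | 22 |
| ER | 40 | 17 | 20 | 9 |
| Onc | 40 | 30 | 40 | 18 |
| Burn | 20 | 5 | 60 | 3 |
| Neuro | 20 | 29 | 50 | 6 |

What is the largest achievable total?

3345

Order all 10 blocks by rate: Onc/tier1 30 > Neuro/tier1 29 > Maternity/tier1 25 > Maternity/tier2 22 > Onc/tier2 18 > ER/tier1 17 > ER/tier2 9 > Neuro/tier2 6 > Burn/tier1 5 > Burn/tier2 3.
Fill Onc tier1 block (40 at 30) — 85 left.
Neuro tier1 at 29: fill all 20 — 65 left.
Fill Maternity tier1 block (45 at 25) — 20 left.
Maternity tier2 at 22: only 20 left, fill 20.
Total = 30×40 + 29×20 + 25×45 + 22×20 = 3345.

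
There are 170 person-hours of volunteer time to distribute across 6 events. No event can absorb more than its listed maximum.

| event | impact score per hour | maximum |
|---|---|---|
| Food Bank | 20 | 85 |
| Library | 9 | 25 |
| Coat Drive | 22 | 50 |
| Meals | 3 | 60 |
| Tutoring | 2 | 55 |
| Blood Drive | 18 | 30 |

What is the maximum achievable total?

Order the events by impact score per hour: Coat Drive 22 > Food Bank 20 > Blood Drive 18 > Library 9 > Meals 3 > Tutoring 2.
Coat Drive takes 50 to reach its cap of 50 — 120 left.
Food Bank takes 85 to reach its cap of 85 — 35 left.
Give Blood Drive 30 to hit its cap of 30 — 5 left.
Library has room for 25 but only 5 remain, so it gets 5.
Total = 20×85 + 9×5 + 22×50 + 18×30 = 3385.

3385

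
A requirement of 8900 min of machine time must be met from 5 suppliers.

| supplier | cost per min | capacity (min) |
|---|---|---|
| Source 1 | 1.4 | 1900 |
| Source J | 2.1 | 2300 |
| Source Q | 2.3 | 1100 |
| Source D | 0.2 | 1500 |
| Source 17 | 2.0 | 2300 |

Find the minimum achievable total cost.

14460

Use suppliers in increasing cost order.
Source D at 0.2: take all 1500 min → 7400 still needed.
Source 1 (1.4): use full 1900 → 5500 min to go.
Source 17 at 2.0: take all 2300 min → 3200 still needed.
Source J (2.1): use full 2300 → 900 min to go.
Source Q (2.3): take the remaining 900 → done.
Cost = 1500×0.2 + 1900×1.4 + 2300×2.0 + 2300×2.1 + 900×2.3 = 14460.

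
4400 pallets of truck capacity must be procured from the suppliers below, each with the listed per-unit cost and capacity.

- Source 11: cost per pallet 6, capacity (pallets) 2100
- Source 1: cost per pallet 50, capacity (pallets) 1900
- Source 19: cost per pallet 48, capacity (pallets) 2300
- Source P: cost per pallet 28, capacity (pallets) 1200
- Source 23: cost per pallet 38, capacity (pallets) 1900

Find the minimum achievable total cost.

88000

Use suppliers in increasing cost order.
Source 11 (6): use full 2100 → 2300 pallets to go.
Take 1200 from Source P at 28 → need 1100 more.
Source 23 at 38: take 1100 of its 1900 → requirement met.
Source 19, Source 1: unused.
Cost = 2100×6 + 1200×28 + 1100×38 = 88000.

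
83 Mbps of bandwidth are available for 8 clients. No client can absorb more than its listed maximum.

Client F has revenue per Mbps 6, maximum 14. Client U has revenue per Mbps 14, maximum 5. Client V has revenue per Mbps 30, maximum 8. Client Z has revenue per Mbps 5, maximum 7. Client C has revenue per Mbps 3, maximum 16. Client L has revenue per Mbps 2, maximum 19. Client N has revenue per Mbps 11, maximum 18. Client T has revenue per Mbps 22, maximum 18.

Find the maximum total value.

1062

Highest revenue per Mbps first: Client V 30 > Client T 22 > Client U 14 > Client N 11 > Client F 6 > Client Z 5 > Client C 3 > Client L 2.
Client V: +8 to 8 (cap) ; 75 left.
Client T takes 18 to reach its cap of 18 ; 57 left.
Give Client U 5 to hit its cap of 5 ; 52 left.
Client N: +18 to 18 (cap) ; 34 left.
Client F: +14 to 14 (cap) ; 20 left.
Give Client Z 7 to hit its cap of 7 ; 13 left.
Client C has room for 16 but only 13 remain, so it gets 13.
Total = 6×14 + 14×5 + 30×8 + 5×7 + 3×13 + 11×18 + 22×18 = 1062.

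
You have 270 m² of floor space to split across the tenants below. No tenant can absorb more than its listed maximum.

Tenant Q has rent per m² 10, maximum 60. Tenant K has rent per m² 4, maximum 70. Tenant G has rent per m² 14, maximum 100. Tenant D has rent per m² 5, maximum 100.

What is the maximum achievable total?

Order the tenants by rent per m²: Tenant G 14 > Tenant Q 10 > Tenant D 5 > Tenant K 4.
Give Tenant G 100 to hit its cap of 100 → 170 left.
Tenant Q: +60 to 60 (cap) → 110 left.
Tenant D: +100 to 100 (cap) → 10 left.
Tenant K has room for 70 but only 10 remain, so it gets 10.
Total = 10×60 + 4×10 + 14×100 + 5×100 = 2540.

2540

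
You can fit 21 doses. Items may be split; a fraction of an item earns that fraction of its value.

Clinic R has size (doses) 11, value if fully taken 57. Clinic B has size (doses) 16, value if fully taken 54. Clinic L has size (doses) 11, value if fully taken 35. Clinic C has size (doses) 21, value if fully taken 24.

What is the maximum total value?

90.75

Best value per unit of size first: Clinic R 57/11≈5.18, Clinic B 54/16≈3.38, Clinic L 35/11≈3.18, Clinic C 24/21≈1.14.
Take all of Clinic R (11 doses, value 57) — 10 doses left.
Fill the last 10 doses with part of Clinic B: 10/16 of it earns 33.75.
Total value = 90.75.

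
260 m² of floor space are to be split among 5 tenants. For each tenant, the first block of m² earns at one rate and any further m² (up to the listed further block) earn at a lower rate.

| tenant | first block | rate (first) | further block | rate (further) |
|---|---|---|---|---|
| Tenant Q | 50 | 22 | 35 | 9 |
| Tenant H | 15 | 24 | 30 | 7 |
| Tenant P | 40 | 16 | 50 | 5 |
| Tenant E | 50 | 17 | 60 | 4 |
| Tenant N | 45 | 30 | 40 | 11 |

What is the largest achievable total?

Order all 10 blocks by rate: Tenant N/first 30 > Tenant H/first 24 > Tenant Q/first 22 > Tenant E/first 17 > Tenant P/first 16 > Tenant N/second 11 > Tenant Q/second 9 > Tenant H/second 7 > Tenant P/second 5 > Tenant E/second 4.
Tenant N first at 30: fill all 45 ; 215 left.
Fill Tenant H first block (15 at 24) ; 200 left.
Tenant Q first at 22: fill all 50 ; 150 left.
Tenant E first at 17: fill all 50 ; 100 left.
Tenant P first at 16: fill all 40 ; 60 left.
Tenant N/second (11): +40 ; 20 left.
20 remain; put them into Tenant Q second at 9.
Total = 30×45 + 24×15 + 22×50 + 17×50 + 16×40 + 11×40 + 9×20 = 4920.

4920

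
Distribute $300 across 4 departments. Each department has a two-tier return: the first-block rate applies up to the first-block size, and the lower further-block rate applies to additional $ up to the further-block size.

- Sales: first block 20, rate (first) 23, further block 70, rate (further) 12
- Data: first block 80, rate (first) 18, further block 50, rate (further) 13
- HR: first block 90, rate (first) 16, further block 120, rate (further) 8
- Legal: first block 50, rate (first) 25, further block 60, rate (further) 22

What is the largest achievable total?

Rank every tier by rate: Legal/first 25 > Sales/first 23 > Legal/second 22 > Data/first 18 > HR/first 16 > Data/second 13 > Sales/second 12 > HR/second 8.
Fill Legal first block (50 at 25) → 250 left.
Fill Sales first block (20 at 23) → 230 left.
Fill Legal second block (60 at 22) → 170 left.
Data first at 18: fill all 80 → 90 left.
HR/first (16): +90 → 0 left.
Total = 25×50 + 23×20 + 22×60 + 18×80 + 16×90 = 5910.

5910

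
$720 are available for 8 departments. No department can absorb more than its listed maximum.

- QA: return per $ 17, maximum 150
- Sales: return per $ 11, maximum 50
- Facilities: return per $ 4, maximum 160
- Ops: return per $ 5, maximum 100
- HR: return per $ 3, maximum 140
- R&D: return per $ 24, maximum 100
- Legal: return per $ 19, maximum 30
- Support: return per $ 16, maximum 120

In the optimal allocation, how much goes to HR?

10

Order the departments by return per $: R&D 24 > Legal 19 > QA 17 > Support 16 > Sales 11 > Ops 5 > Facilities 4 > HR 3.
Give R&D 100 to hit its cap of 100 ; 620 left.
Give Legal 30 to hit its cap of 30 ; 590 left.
QA: +150 to 150 (cap) ; 440 left.
Support takes 120 to reach its cap of 120 ; 320 left.
Sales: +50 to 50 (cap) ; 270 left.
Ops takes 100 to reach its cap of 100 ; 170 left.
Facilities: +160 to 160 (cap) ; 10 left.
HR has room for 140 but only 10 remain, so it gets 10.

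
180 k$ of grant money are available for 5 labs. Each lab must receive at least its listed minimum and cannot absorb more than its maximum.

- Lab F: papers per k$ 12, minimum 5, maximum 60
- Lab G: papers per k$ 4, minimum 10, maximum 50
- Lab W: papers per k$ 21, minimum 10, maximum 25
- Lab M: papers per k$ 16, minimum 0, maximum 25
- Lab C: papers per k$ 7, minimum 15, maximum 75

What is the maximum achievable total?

Meeting every minimum uses 5+10+10+0+15 = 40 k$, leaving 140.
Rank by papers per k$: Lab W 21 > Lab M 16 > Lab F 12 > Lab C 7 > Lab G 4.
Lab W: +15 to 25 (cap) ; 125 left.
Lab M: +25 to 25 (cap) ; 100 left.
Give Lab F 55 more to hit its cap of 60 ; 45 left.
Lab C: +45 (room for 60) → 60. Pool exhausted.
Total = 12×60 + 4×10 + 21×25 + 16×25 + 7×60 = 2105.

2105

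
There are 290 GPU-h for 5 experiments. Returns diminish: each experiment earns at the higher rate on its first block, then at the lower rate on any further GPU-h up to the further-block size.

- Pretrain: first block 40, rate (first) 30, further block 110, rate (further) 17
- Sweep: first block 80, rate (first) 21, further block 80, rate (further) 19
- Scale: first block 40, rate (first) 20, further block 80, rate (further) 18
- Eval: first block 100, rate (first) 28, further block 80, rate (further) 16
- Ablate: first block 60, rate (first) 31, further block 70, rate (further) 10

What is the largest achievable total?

Order all 10 blocks by rate: Ablate/T1 31 > Pretrain/T1 30 > Eval/T1 28 > Sweep/T1 21 > Scale/T1 20 > Sweep/T2 19 > Scale/T2 18 > Pretrain/T2 17 > Eval/T2 16 > Ablate/T2 10.
Ablate/T1 (31): +60 ; 230 left.
Pretrain/T1 (30): +40 ; 190 left.
Eval T1 at 28: fill all 100 ; 90 left.
Sweep T1 at 21: fill all 80 ; 10 left.
Scale/T1: +10 of 40 at 20; pool empty.
Total = 31×60 + 30×40 + 28×100 + 21×80 + 20×10 = 7740.

7740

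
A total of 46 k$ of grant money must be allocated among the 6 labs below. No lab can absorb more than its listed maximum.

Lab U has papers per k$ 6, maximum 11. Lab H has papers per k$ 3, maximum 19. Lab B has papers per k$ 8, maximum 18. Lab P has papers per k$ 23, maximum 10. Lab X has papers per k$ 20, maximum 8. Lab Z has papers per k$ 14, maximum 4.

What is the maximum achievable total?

Order the labs by papers per k$: Lab P 23 > Lab X 20 > Lab Z 14 > Lab B 8 > Lab U 6 > Lab H 3.
Give Lab P 10 to hit its cap of 10 → 36 left.
Give Lab X 8 to hit its cap of 8 → 28 left.
Lab Z takes 4 to reach its cap of 4 → 24 left.
Lab B takes 18 to reach its cap of 18 → 6 left.
Only 6 left; Lab U takes them to reach 6.
Total = 6×6 + 8×18 + 23×10 + 20×8 + 14×4 = 626.

626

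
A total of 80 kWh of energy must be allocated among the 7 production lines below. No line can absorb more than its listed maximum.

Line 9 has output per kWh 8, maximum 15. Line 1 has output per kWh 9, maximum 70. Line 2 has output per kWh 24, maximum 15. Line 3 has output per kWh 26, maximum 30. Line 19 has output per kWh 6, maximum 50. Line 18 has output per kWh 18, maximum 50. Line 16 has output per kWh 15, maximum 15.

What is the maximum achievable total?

1770

Rank by output per kWh: Line 3 26 > Line 2 24 > Line 18 18 > Line 16 15 > Line 1 9 > Line 9 8 > Line 19 6.
Line 3 takes 30 to reach its cap of 30 ; 50 left.
Line 2: +15 to 15 (cap) ; 35 left.
Only 35 left; Line 18 takes them to reach 35.
Total = 24×15 + 26×30 + 18×35 = 1770.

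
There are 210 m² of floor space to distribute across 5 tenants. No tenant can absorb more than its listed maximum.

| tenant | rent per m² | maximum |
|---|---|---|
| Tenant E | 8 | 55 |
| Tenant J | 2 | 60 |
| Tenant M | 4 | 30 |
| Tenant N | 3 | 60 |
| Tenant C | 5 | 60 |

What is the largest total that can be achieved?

Highest rent per m² first: Tenant E 8 > Tenant C 5 > Tenant M 4 > Tenant N 3 > Tenant J 2.
Give Tenant E 55 to hit its cap of 55 — 155 left.
Tenant C takes 60 to reach its cap of 60 — 95 left.
Give Tenant M 30 to hit its cap of 30 — 65 left.
Tenant N takes 60 to reach its cap of 60 — 5 left.
Tenant J: +5 (room for 60) → 5. Pool exhausted.
Total = 8×55 + 2×5 + 4×30 + 3×60 + 5×60 = 1050.

1050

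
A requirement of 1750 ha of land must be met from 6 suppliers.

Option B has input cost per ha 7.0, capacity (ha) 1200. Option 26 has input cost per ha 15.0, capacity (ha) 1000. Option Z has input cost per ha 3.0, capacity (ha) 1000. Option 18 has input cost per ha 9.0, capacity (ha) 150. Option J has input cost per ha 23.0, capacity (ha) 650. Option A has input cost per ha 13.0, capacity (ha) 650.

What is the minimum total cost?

8250

Use suppliers in increasing cost order.
Option Z at 3.0: take all 1000 ha → 750 still needed.
Take 750 from Option B at 7.0 to finish.
Option 18, Option A, Option 26, Option J: unused.
Cost = 1000×3.0 + 750×7.0 = 8250.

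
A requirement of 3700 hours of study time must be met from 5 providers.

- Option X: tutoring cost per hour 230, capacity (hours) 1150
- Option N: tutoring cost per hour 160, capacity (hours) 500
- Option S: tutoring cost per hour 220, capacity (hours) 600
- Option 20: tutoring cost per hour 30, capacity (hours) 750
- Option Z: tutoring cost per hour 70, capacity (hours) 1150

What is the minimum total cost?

476000

Fill from the cheapest provider first.
Option 20 (30): use full 750 — 2950 hours to go.
Option Z (70): use full 1150 — 1800 hours to go.
Option N at 160: take all 500 hours — 1300 still needed.
Option S (220): use full 600 — 700 hours to go.
Option X at 230: take 700 of its 1150 — requirement met.
Cost = 750×30 + 1150×70 + 500×160 + 600×220 + 700×230 = 476000.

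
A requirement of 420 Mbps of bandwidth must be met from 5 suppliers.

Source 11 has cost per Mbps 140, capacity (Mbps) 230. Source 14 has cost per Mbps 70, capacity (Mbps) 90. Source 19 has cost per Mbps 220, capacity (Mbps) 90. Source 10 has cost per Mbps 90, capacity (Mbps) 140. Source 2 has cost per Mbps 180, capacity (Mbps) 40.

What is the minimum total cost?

45500

Fill from the cheapest supplier first.
Source 14 (70): use full 90 → 330 Mbps to go.
Source 10 (90): use full 140 → 190 Mbps to go.
Take 190 from Source 11 at 140 to finish.
Source 2, Source 19: unused.
Cost = 90×70 + 140×90 + 190×140 = 45500.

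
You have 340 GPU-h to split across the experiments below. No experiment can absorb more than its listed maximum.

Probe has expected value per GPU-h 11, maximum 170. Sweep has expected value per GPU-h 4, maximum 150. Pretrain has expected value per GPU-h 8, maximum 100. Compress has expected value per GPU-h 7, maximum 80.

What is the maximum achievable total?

Rank by expected value per GPU-h: Probe 11 > Pretrain 8 > Compress 7 > Sweep 4.
Probe: +170 to 170 (cap) → 170 left.
Pretrain takes 100 to reach its cap of 100 → 70 left.
Compress: +70 (room for 80) → 70. Pool exhausted.
Total = 11×170 + 8×100 + 7×70 = 3160.

3160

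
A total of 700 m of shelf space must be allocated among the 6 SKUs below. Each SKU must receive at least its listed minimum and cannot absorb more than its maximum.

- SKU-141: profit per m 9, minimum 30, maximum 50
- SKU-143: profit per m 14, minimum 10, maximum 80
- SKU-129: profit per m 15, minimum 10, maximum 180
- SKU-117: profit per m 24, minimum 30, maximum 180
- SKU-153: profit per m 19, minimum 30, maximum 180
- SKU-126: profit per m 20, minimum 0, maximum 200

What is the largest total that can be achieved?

13650

Meeting every minimum uses 30+10+10+30+30+0 = 110 m, leaving 590.
Highest profit per m first: SKU-117 24 > SKU-126 20 > SKU-153 19 > SKU-129 15 > SKU-143 14 > SKU-141 9.
SKU-117: +150 to 180 (cap) → 440 left.
SKU-126: +200 to 200 (cap) → 240 left.
Give SKU-153 150 more to hit its cap of 180 → 90 left.
SKU-129 has room for 170 more but only 90 remain, so it gets 100.
Total = 9×30 + 14×10 + 15×100 + 24×180 + 19×180 + 20×200 = 13650.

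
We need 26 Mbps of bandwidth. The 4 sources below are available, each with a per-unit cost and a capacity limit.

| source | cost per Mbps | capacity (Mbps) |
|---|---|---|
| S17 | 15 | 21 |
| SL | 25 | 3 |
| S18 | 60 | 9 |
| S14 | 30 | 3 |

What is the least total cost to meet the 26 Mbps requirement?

450

Fill from the cheapest source first.
S17 (15): use full 21 — 5 Mbps to go.
SL (25): use full 3 — 2 Mbps to go.
S14 (30): take the remaining 2 — done.
S18: unused.
Cost = 21×15 + 3×25 + 2×30 = 450.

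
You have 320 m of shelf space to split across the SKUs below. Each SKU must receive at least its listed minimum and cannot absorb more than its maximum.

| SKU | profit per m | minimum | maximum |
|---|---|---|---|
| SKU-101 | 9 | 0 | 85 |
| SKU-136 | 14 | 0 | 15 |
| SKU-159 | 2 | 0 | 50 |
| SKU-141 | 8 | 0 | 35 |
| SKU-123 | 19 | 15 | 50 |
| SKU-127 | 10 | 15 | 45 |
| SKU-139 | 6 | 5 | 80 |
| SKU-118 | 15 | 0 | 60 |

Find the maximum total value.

Meeting every minimum uses 0+0+0+0+15+15+5+0 = 35 m, leaving 285.
Rank by profit per m: SKU-123 19 > SKU-118 15 > SKU-136 14 > SKU-127 10 > SKU-101 9 > SKU-141 8 > SKU-139 6 > SKU-159 2.
SKU-123: +35 to 50 (cap) → 250 left.
SKU-118 takes 60 more to reach its cap of 60 → 190 left.
SKU-136: +15 to 15 (cap) → 175 left.
Give SKU-127 30 more to hit its cap of 45 → 145 left.
SKU-101: +85 to 85 (cap) → 60 left.
SKU-141: +35 to 35 (cap) → 25 left.
Only 25 left; SKU-139 takes them to reach 30.
Total = 9×85 + 14×15 + 8×35 + 19×50 + 10×45 + 6×30 + 15×60 = 3735.

3735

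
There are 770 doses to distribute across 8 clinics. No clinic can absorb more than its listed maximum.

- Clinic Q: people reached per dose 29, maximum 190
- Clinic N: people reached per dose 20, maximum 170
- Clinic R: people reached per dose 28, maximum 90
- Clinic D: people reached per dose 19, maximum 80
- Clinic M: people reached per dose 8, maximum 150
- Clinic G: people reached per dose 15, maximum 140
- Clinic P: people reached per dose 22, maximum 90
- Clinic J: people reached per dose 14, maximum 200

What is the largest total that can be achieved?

Order the clinics by people reached per dose: Clinic Q 29 > Clinic R 28 > Clinic P 22 > Clinic N 20 > Clinic D 19 > Clinic G 15 > Clinic J 14 > Clinic M 8.
Clinic Q: +190 to 190 (cap) → 580 left.
Clinic R: +90 to 90 (cap) → 490 left.
Clinic P takes 90 to reach its cap of 90 → 400 left.
Clinic N takes 170 to reach its cap of 170 → 230 left.
Clinic D takes 80 to reach its cap of 80 → 150 left.
Clinic G takes 140 to reach its cap of 140 → 10 left.
Clinic J: +10 (room for 200) → 10. Pool exhausted.
Total = 29×190 + 20×170 + 28×90 + 19×80 + 15×140 + 22×90 + 14×10 = 17170.

17170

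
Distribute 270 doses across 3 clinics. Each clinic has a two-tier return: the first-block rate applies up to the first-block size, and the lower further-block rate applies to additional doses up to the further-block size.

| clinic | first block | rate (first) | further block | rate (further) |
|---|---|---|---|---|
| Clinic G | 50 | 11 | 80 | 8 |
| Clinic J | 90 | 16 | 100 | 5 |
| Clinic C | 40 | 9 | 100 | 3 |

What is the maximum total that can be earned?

3040

Rank every tier by rate: Clinic J/first 16 > Clinic G/first 11 > Clinic C/first 9 > Clinic G/second 8 > Clinic J/second 5 > Clinic C/second 3.
Fill Clinic J first block (90 at 16) ; 180 left.
Clinic G/first (11): +50 ; 130 left.
Clinic C first at 9: fill all 40 ; 90 left.
Fill Clinic G second block (80 at 8) ; 10 left.
10 remain; put them into Clinic J second at 5.
Total = 16×90 + 11×50 + 9×40 + 8×80 + 5×10 = 3040.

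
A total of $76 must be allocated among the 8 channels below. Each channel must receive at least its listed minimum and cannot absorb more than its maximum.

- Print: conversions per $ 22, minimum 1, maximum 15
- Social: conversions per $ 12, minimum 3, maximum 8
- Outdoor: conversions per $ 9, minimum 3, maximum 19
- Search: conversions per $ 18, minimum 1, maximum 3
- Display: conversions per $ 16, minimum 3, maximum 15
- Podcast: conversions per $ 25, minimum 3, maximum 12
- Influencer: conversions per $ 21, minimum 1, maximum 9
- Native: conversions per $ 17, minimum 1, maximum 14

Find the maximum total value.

Meeting every minimum uses 1+3+3+1+3+3+1+1 = 16 $, leaving 60.
Rank by conversions per $: Podcast 25 > Print 22 > Influencer 21 > Search 18 > Native 17 > Display 16 > Social 12 > Outdoor 9.
Give Podcast 9 more to hit its cap of 12 → 51 left.
Give Print 14 more to hit its cap of 15 → 37 left.
Influencer takes 8 more to reach its cap of 9 → 29 left.
Give Search 2 more to hit its cap of 3 → 27 left.
Give Native 13 more to hit its cap of 14 → 14 left.
Display takes 12 more to reach its cap of 15 → 2 left.
Social: +2 (room for 5) → 5. Pool exhausted.
Total = 22×15 + 12×5 + 9×3 + 18×3 + 16×15 + 25×12 + 21×9 + 17×14 = 1438.

1438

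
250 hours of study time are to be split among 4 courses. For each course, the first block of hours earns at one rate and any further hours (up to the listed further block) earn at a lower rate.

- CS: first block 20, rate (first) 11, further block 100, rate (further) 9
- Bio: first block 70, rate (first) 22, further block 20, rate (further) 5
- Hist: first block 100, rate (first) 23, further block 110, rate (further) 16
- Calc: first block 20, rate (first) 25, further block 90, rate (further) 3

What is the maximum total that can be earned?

Order all 8 blocks by rate: Calc/first 25 > Hist/first 23 > Bio/first 22 > Hist/second 16 > CS/first 11 > CS/second 9 > Bio/second 5 > Calc/second 3.
Calc/first (25): +20 → 230 left.
Hist/first (23): +100 → 130 left.
Bio/first (22): +70 → 60 left.
Hist/second: +60 of 110 at 16; pool empty.
Total = 25×20 + 23×100 + 22×70 + 16×60 = 5300.

5300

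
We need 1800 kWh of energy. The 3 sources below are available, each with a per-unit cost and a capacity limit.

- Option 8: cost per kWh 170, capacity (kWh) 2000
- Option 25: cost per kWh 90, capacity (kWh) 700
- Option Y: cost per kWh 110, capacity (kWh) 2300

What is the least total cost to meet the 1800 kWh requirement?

Use sources in increasing cost order.
Take 700 from Option 25 at 90 → need 1100 more.
Option Y (110): take the remaining 1100 → done.
Option 8: unused.
Cost = 700×90 + 1100×110 = 184000.

184000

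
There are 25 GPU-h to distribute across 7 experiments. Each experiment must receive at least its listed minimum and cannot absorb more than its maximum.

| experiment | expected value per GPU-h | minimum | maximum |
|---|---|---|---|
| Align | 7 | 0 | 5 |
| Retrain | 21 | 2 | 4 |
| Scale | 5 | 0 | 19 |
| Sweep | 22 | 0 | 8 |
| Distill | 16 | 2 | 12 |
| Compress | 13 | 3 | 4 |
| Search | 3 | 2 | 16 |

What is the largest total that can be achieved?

Meeting every minimum uses 0+2+0+0+2+3+2 = 9 GPU-h, leaving 16.
Highest expected value per GPU-h first: Sweep 22 > Retrain 21 > Distill 16 > Compress 13 > Align 7 > Scale 5 > Search 3.
Sweep: +8 to 8 (cap) → 8 left.
Retrain: +2 to 4 (cap) → 6 left.
Only 6 left; Distill takes them to reach 8.
Total = 21×4 + 22×8 + 16×8 + 13×3 + 3×2 = 433.

433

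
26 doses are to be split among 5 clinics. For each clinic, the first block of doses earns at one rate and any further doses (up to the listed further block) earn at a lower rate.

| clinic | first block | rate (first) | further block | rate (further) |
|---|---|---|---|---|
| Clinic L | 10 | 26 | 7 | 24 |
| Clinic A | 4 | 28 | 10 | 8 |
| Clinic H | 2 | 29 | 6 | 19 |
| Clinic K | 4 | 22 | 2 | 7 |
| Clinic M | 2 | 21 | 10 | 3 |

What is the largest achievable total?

Rank every tier by rate: Clinic H/first 29 > Clinic A/first 28 > Clinic L/first 26 > Clinic L/second 24 > Clinic K/first 22 > Clinic M/first 21 > Clinic H/second 19 > Clinic A/second 8 > Clinic K/second 7 > Clinic M/second 3.
Clinic H/first (29): +2 — 24 left.
Clinic A/first (28): +4 — 20 left.
Clinic L first at 26: fill all 10 — 10 left.
Clinic L/second (24): +7 — 3 left.
Clinic K first at 22: only 3 left, fill 3.
Total = 29×2 + 28×4 + 26×10 + 24×7 + 22×3 = 664.

664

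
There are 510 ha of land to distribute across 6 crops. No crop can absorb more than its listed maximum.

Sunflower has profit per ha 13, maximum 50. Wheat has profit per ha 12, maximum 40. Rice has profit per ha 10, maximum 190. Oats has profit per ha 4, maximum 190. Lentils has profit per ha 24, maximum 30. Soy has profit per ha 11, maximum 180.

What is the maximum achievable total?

5810

Order the crops by profit per ha: Lentils 24 > Sunflower 13 > Wheat 12 > Soy 11 > Rice 10 > Oats 4.
Lentils takes 30 to reach its cap of 30 ; 480 left.
Sunflower takes 50 to reach its cap of 50 ; 430 left.
Give Wheat 40 to hit its cap of 40 ; 390 left.
Give Soy 180 to hit its cap of 180 ; 210 left.
Rice: +190 to 190 (cap) ; 20 left.
Oats has room for 190 but only 20 remain, so it gets 20.
Total = 13×50 + 12×40 + 10×190 + 4×20 + 24×30 + 11×180 = 5810.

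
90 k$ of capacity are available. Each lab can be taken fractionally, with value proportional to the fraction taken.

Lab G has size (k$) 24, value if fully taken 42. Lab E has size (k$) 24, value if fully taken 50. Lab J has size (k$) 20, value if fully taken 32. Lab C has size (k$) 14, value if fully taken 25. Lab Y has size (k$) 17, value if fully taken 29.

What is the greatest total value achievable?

Sort by value density: Lab E 50/24≈2.08, Lab C 25/14≈1.79, Lab G 42/24≈1.75, Lab Y 29/17≈1.71, Lab J 32/20≈1.6.
Lab E: take in full, 24 k$ for value 50 — 66 left.
All 14 k$ of Lab C fit (value 25) — 52 remain.
All 24 k$ of Lab G fit (value 42) — 28 remain.
Take all of Lab Y (17 k$, value 29) — 11 k$ left.
Fill the last 11 k$ with part of Lab J: 11/20 of it earns 17.6.
Total value = 163.6.

163.6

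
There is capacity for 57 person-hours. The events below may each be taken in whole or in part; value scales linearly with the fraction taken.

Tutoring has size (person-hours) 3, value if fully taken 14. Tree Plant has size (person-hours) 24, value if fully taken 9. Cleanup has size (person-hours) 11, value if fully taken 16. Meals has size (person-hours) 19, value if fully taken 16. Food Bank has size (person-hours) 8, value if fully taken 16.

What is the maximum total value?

Rank by value-to-size ratio: Tutoring 14/3≈4.67, Food Bank 16/8≈2, Cleanup 16/11≈1.45, Meals 16/19≈0.842, Tree Plant 9/24≈0.375.
All 3 person-hours of Tutoring fit (value 14) ; 54 remain.
Take all of Food Bank (8 person-hours, value 16) ; 46 person-hours left.
Cleanup: take in full, 11 person-hours for value 16 ; 35 left.
All 19 person-hours of Meals fit (value 16) ; 16 remain.
Only 16 person-hours remain; take 16/24 of Tree Plant for value 9×16/24 = 6.
Total value = 68.

68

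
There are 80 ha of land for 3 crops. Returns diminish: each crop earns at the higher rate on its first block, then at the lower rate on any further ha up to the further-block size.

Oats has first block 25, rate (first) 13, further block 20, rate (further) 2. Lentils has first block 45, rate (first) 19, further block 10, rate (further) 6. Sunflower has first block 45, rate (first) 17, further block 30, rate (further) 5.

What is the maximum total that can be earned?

Treat each block as its own option and order by rate: Lentils/first 19 > Sunflower/first 17 > Oats/first 13 > Lentils/second 6 > Sunflower/second 5 > Oats/second 2.
Lentils first at 19: fill all 45 → 35 left.
35 remain; put them into Sunflower first at 17.
Total = 19×45 + 17×35 = 1450.

1450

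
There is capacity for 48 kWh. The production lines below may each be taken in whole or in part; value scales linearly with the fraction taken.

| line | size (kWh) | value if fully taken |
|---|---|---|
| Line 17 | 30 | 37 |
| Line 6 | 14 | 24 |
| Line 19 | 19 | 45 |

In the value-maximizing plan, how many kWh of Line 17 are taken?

15

Sort by value density: Line 19 45/19≈2.37, Line 6 24/14≈1.71, Line 17 37/30≈1.23.
All 19 kWh of Line 19 fit (value 45) — 29 remain.
Line 6: take in full, 14 kWh for value 24 — 15 left.
Fill the last 15 kWh with part of Line 17: 15/30 of it earns 18.5.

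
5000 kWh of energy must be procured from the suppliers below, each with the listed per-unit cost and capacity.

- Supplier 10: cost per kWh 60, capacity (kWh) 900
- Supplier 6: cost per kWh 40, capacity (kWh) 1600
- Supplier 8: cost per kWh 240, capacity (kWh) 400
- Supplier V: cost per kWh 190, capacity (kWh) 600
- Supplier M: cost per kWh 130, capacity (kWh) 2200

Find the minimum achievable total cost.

461000

Fill from the cheapest supplier first.
Supplier 6 (40): use full 1600 — 3400 kWh to go.
Take 900 from Supplier 10 at 60 — need 2500 more.
Take 2200 from Supplier M at 130 — need 300 more.
Supplier V (190): take the remaining 300 — done.
Supplier 8: unused.
Cost = 1600×40 + 900×60 + 2200×130 + 300×190 = 461000.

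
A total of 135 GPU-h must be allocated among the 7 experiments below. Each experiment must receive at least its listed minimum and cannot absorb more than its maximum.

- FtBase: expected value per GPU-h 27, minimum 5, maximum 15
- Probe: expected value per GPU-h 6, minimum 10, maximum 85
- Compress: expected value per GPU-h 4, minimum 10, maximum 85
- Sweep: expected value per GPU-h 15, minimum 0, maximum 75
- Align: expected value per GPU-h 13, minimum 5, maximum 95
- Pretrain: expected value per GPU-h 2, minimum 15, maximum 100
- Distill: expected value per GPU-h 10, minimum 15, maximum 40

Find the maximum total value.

1725

Meeting every minimum uses 5+10+10+0+5+15+15 = 60 GPU-h, leaving 75.
Order the experiments by expected value per GPU-h: FtBase 27 > Sweep 15 > Align 13 > Distill 10 > Probe 6 > Compress 4 > Pretrain 2.
FtBase takes 10 more to reach its cap of 15 — 65 left.
Sweep has room for 75 more but only 65 remain, so it gets 65.
Total = 27×15 + 6×10 + 4×10 + 15×65 + 13×5 + 2×15 + 10×15 = 1725.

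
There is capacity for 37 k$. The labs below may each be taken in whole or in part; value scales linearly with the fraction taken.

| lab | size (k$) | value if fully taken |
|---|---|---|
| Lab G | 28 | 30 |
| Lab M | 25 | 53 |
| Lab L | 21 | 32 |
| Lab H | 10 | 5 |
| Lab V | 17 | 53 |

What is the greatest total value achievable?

Rank by value-to-size ratio: Lab V 53/17≈3.12, Lab M 53/25≈2.12, Lab L 32/21≈1.52, Lab G 30/28≈1.07, Lab H 5/10≈0.5.
Take all of Lab V (17 k$, value 53) → 20 k$ left.
20 k$ left: a 20/25 share of Lab M gives 53×20/25 = 42.4.
Total value = 95.4.

95.4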